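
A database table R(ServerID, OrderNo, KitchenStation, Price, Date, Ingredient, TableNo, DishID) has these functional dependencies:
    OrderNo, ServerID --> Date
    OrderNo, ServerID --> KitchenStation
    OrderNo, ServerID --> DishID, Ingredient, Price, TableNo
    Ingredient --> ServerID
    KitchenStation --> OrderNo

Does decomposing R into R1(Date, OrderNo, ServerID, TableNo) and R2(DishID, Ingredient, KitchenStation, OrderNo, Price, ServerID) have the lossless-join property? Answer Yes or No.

Yes

Common attributes: {OrderNo, ServerID}; their closure is {Date, DishID, Ingredient, KitchenStation, OrderNo, Price, ServerID, TableNo}.
Since R1 ⊆ {Date, DishID, Ingredient, KitchenStation, OrderNo, Price, ServerID, TableNo}, the intersection is a superkey of R1; the decomposition is lossless.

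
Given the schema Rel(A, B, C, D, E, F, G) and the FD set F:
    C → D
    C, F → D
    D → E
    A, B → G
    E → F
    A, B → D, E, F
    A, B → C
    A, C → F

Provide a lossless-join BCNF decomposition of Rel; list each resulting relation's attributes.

{A, B, C, G}; {C, D}; {D, E}; {E, F}

Candidate key of the original relation: {A, B}.
In {A, B, C, D, E, F, G}, {C} is not a superkey ({C}⁺ restricted to this set is {C, D, E, F}), so split on C → D, E, F into {C, D, E, F} and {A, B, C, G}.
In {C, D, E, F}, {D} is not a superkey ({D}⁺ restricted to this set is {D, E, F}), so split on D → E, F into {D, E, F} and {C, D}.
In {D, E, F}, {E} is not a superkey ({E}⁺ restricted to this set is {E, F}), so split on E → F into {E, F} and {D, E}.
{E, F}: every determinant is a superkey — BCNF.
{D, E}: every determinant is a superkey — BCNF.
{C, D}: every determinant is a superkey — BCNF.
{A, B, C, G}: every determinant is a superkey — BCNF.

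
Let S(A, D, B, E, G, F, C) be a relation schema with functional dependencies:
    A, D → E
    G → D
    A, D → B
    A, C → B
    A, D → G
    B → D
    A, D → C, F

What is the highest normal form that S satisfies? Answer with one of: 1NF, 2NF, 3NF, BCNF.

3NF

Candidate keys: {A, B}, {A, C}, {A, D}, {A, G}. Prime attributes: {A, B, C, D, G}.
For G → D we have {G}⁺ = {D, G}; {G} is not a superkey, so BCNF fails.
Since {D} ⊆ prime attributes and every other non-superkey FD also has a prime right side, the schema is in 3NF.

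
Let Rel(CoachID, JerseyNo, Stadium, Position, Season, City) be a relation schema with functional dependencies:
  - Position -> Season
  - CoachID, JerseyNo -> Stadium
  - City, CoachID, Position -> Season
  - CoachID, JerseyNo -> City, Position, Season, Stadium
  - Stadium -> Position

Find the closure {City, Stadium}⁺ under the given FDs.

Start with {City, Stadium}.
Stadium -> Position applies; add {Position} → now {City, Position, Stadium}.
Position -> Season applies; add {Season} → now {City, Position, Season, Stadium}.
No further FD applies.

{City, Position, Season, Stadium}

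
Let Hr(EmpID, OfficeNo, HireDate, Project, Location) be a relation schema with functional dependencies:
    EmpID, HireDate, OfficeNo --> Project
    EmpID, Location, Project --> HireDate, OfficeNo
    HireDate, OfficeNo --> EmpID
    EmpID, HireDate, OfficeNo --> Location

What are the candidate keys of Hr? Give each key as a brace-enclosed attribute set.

Closure of {HireDate, OfficeNo} is {EmpID, HireDate, Location, OfficeNo, Project}, the whole schema; {HireDate, OfficeNo} is a candidate key.
Closure of {EmpID, Location, Project} is {EmpID, HireDate, Location, OfficeNo, Project}, the whole schema; {EmpID, Location, Project} is a candidate key.
Any other superkey properly contains one of these, so there are no further candidate keys.

{EmpID, Location, Project}, {HireDate, OfficeNo}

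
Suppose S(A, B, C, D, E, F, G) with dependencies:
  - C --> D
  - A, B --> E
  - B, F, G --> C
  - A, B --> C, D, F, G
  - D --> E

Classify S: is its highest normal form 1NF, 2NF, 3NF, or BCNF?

Candidate key: {A, B}. Prime attributes: {A, B}.
For C --> D we have {C}⁺ = {C, D, E}; {C} is not a superkey, so BCNF fails.
Because {D} is non-prime and the left side of C --> D is not a superkey, the relation is not in 3NF.
Checking every proper subset of each key, none determines a non-prime attribute — 2NF is satisfied.

2NF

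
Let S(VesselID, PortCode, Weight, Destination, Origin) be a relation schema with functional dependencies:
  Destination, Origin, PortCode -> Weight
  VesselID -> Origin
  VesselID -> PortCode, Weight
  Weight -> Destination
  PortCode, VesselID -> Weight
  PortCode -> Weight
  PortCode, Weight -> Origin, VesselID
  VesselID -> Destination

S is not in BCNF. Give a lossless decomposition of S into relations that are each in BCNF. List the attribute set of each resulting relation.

Candidate keys of the original relation: {PortCode}, {VesselID}.
Within {Destination, Origin, PortCode, VesselID, Weight}: {Weight}⁺ ∩ {Destination, Origin, PortCode, VesselID, Weight} = {Destination, Weight}, not the whole set, so Weight -> Destination violates BCNF; decompose into {Destination, Weight} and {Origin, PortCode, VesselID, Weight}.
{Destination, Weight} has no BCNF violation.
{Origin, PortCode, VesselID, Weight} has no BCNF violation.

{Destination, Weight}; {Origin, PortCode, VesselID, Weight}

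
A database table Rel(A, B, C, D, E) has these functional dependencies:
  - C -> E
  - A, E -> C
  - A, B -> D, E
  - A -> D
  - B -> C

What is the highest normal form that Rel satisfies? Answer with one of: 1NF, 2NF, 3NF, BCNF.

1NF

Candidate key: {A, B}. Prime attributes: {A, B}.
C -> E: {C}⁺ = {C, E}, which is not all of the attributes, so the left side is not a superkey — BCNF is violated.
C -> E has non-prime {E} on the right and a non-superkey on the left, so 3NF fails.
{A} is a proper subset of the key {A, B}, and {A}⁺ contains the non-prime attribute {D} — a partial dependency, so 2NF is violated.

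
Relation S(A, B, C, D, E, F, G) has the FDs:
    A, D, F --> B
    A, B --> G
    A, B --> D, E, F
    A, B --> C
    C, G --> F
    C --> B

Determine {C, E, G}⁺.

{B, C, E, F, G}

Start with {C, E, G}.
C, G --> F applies; add {F} → now {C, E, F, G}.
C --> B applies; add {B} → now {B, C, E, F, G}.
No further FD applies.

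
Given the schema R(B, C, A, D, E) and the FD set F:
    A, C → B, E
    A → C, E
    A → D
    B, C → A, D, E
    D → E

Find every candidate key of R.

{A}, {B, C}

{A}⁺ = {A, B, C, D, E}, which is every attribute, so {A} is a candidate key.
{B, C}⁺ = {A, B, C, D, E}, which is every attribute, so {B, C} is a candidate key.
Any other superkey properly contains one of these, so there are no further candidate keys.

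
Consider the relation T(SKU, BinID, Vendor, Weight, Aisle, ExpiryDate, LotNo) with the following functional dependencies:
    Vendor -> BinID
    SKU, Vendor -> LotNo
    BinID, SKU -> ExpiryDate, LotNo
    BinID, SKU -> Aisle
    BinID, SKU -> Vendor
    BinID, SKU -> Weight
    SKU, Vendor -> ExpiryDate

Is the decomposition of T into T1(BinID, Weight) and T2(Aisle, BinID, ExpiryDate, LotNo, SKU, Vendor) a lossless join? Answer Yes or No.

T1 ∩ T2 = {BinID}; its closure under F is {BinID}.
The closure covers neither T1 nor T2 entirely; the join is not lossless.

No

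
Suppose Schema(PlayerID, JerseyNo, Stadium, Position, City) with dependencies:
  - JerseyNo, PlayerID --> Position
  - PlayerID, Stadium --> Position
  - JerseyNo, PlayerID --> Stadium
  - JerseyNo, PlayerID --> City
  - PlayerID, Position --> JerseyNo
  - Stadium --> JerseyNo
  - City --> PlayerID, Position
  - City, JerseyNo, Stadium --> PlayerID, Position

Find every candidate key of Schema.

{City}, {JerseyNo, PlayerID}, {PlayerID, Position}, {PlayerID, Stadium}

Closure of {City} is {City, JerseyNo, PlayerID, Position, Stadium}, the whole schema; {City} is a candidate key.
Closure of {JerseyNo, PlayerID} is {City, JerseyNo, PlayerID, Position, Stadium}, the whole schema; {JerseyNo, PlayerID} is a candidate key.
Closure of {PlayerID, Position} is {City, JerseyNo, PlayerID, Position, Stadium}, the whole schema; {PlayerID, Position} is a candidate key.
Closure of {PlayerID, Stadium} is {City, JerseyNo, PlayerID, Position, Stadium}, the whole schema; {PlayerID, Stadium} is a candidate key.
These are minimal and exhaustive — every other superkey contains one of them.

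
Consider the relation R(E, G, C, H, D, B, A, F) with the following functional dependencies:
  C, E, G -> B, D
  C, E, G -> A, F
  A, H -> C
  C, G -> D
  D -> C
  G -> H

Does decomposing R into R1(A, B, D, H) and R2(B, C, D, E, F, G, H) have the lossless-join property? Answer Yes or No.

No

Common attributes: {B, D, H}; their closure is {B, C, D, H}.
R1 ⊄ {B, C, D, H} and R2 ⊄ {B, C, D, H}, so the split is lossy.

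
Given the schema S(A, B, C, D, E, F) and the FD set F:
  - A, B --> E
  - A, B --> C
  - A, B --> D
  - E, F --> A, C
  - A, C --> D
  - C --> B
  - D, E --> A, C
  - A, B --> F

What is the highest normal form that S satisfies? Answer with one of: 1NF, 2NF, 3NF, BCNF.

Candidate keys: {A, B}, {A, C}, {D, E}, {E, F}. Prime attributes: {A, B, C, D, E, F}.
C --> B breaks BCNF: {C}⁺ = {B, C}, so {C} is not a superkey.
But every attribute on its right side ({B}) is prime, and the same holds for every other non-superkey FD, so 3NF still holds.

3NF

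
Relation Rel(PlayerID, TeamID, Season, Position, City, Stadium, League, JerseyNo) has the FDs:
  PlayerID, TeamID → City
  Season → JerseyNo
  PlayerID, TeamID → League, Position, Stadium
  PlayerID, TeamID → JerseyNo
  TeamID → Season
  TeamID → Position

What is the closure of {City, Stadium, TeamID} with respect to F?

{City, JerseyNo, Position, Season, Stadium, TeamID}

Start with {City, Stadium, TeamID}.
TeamID → Season applies; add {Season} → now {City, Season, Stadium, TeamID}.
TeamID → Position applies; add {Position} → now {City, Position, Season, Stadium, TeamID}.
Season → JerseyNo applies; add {JerseyNo} → now {City, JerseyNo, Position, Season, Stadium, TeamID}.
No further FD applies.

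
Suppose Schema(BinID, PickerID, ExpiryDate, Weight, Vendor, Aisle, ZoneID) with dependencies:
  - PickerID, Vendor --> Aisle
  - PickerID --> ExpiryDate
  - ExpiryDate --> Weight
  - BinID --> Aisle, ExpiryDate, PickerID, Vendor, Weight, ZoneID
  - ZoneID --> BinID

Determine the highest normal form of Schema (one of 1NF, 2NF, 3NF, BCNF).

2NF

Candidate keys: {BinID}, {ZoneID}. Prime attributes: {BinID, ZoneID}.
PickerID, Vendor --> Aisle breaks BCNF: {PickerID, Vendor}⁺ = {Aisle, ExpiryDate, PickerID, Vendor, Weight}, so {PickerID, Vendor} is not a superkey.
PickerID, Vendor --> Aisle has non-prime {Aisle} on the right and a non-superkey on the left, so 3NF fails.
Every candidate key is a single attribute, so no partial dependency is possible; 2NF holds.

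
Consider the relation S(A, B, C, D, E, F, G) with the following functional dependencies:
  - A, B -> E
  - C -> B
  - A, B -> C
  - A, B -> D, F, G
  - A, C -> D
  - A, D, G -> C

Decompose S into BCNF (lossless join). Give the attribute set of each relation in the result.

{A, C, D, E, F, G}; {B, C}

Candidate keys of the original relation: {A, B}, {A, C}, {A, D, G}.
{A, B, C, D, E, F, G}: {C} determines {B, C} here but is not a superkey — split on C -> B, giving {B, C} and {A, C, D, E, F, G}.
{B, C} is in BCNF.
{A, C, D, E, F, G} is in BCNF.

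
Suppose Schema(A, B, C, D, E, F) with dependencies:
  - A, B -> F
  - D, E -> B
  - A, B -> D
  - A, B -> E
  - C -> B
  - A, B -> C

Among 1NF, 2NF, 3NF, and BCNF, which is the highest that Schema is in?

Candidate keys: {A, B}, {A, C}, {A, D, E}. Prime attributes: {A, B, C, D, E}.
D, E -> B: {D, E}⁺ = {B, D, E}, which is not all of the attributes, so the left side is not a superkey — BCNF is violated.
But every attribute on its right side ({B}) is prime, and the same holds for every other non-superkey FD, so 3NF still holds.

3NF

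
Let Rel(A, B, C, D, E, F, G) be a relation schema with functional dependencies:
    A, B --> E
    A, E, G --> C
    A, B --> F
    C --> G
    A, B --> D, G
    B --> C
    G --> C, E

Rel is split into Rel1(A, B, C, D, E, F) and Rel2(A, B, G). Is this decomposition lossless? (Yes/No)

Yes

Rel1 ∩ Rel2 = {A, B}; its closure under F is {A, B, C, D, E, F, G}.
Since Rel1 ⊆ {A, B, C, D, E, F, G}, the intersection is a superkey of Rel1; the decomposition is lossless.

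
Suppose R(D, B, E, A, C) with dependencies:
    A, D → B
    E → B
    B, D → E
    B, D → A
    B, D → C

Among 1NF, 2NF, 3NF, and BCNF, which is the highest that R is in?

3NF

Candidate keys: {A, D}, {B, D}, {D, E}. Prime attributes: {A, B, D, E}.
E → B breaks BCNF: {E}⁺ = {B, E}, so {E} is not a superkey.
Since {B} ⊆ prime attributes and every other non-superkey FD also has a prime right side, the schema is in 3NF.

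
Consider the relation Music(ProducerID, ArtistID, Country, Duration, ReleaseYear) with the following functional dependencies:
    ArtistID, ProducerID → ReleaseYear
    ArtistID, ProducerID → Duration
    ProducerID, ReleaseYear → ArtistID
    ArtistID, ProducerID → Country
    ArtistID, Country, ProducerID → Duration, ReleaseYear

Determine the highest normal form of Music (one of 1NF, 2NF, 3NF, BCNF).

BCNF

Candidate keys: {ArtistID, ProducerID}, {ProducerID, ReleaseYear}. Prime attributes: {ArtistID, ProducerID, ReleaseYear}.
Every FD has a superkey on the left, so the relation is in BCNF.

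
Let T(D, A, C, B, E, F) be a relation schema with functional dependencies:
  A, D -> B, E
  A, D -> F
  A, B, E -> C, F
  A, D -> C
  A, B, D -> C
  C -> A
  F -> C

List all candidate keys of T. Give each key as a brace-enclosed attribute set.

{D} never appears on the right of any FD, so every key must include it.
{A, D}⁺ = {A, B, C, D, E, F}, which is every attribute, so {A, D} is a candidate key.
{C, D}⁺ = {A, B, C, D, E, F}, which is every attribute, so {C, D} is a candidate key.
{D, F}⁺ = {A, B, C, D, E, F}, which is every attribute, so {D, F} is a candidate key.
No proper subset of any of these is a key, and no other minimal superkey exists.

{A, D}, {C, D}, {D, F}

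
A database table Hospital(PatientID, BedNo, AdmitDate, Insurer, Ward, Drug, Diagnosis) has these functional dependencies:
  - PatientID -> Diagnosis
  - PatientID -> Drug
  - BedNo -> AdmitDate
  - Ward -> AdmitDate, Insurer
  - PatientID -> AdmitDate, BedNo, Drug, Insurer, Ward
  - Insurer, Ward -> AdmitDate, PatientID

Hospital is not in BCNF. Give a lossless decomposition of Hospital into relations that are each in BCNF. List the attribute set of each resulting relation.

Candidate keys of the original relation: {PatientID}, {Ward}.
Within {AdmitDate, BedNo, Diagnosis, Drug, Insurer, PatientID, Ward}: {BedNo}⁺ ∩ {AdmitDate, BedNo, Diagnosis, Drug, Insurer, PatientID, Ward} = {AdmitDate, BedNo}, not the whole set, so BedNo -> AdmitDate violates BCNF; decompose into {AdmitDate, BedNo} and {BedNo, Diagnosis, Drug, Insurer, PatientID, Ward}.
{AdmitDate, BedNo}: every determinant is a superkey — BCNF.
{BedNo, Diagnosis, Drug, Insurer, PatientID, Ward}: every determinant is a superkey — BCNF.

{AdmitDate, BedNo}; {BedNo, Diagnosis, Drug, Insurer, PatientID, Ward}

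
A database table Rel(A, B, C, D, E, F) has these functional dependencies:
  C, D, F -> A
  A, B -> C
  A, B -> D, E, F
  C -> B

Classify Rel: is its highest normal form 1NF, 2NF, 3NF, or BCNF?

Candidate keys: {A, B}, {A, C}, {C, D, F}. Prime attributes: {A, B, C, D, F}.
C -> B: {C}⁺ = {B, C}, which is not all of the attributes, so the left side is not a superkey — BCNF is violated.
Since {B} ⊆ prime attributes and every other non-superkey FD also has a prime right side, the schema is in 3NF.

3NF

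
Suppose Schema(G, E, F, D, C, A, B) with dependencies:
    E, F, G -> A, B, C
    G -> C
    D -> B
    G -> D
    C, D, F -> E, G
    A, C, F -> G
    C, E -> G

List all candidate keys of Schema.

No FD produces {F}, so it must be in every candidate key.
Closure of {F, G} is {A, B, C, D, E, F, G}, the whole schema; {F, G} is a candidate key.
Closure of {A, C, F} is {A, B, C, D, E, F, G}, the whole schema; {A, C, F} is a candidate key.
Closure of {C, D, F} is {A, B, C, D, E, F, G}, the whole schema; {C, D, F} is a candidate key.
Closure of {C, E, F} is {A, B, C, D, E, F, G}, the whole schema; {C, E, F} is a candidate key.
Any other superkey properly contains one of these, so there are no further candidate keys.

{A, C, F}, {C, D, F}, {C, E, F}, {F, G}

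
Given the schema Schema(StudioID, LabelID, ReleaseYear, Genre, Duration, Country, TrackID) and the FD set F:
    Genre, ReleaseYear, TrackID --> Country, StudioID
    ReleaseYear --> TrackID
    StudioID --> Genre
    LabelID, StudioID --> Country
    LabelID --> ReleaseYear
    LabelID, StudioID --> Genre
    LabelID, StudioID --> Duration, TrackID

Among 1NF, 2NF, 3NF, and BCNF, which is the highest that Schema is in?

1NF

Candidate keys: {Genre, LabelID}, {LabelID, StudioID}. Prime attributes: {Genre, LabelID, StudioID}.
For Genre, ReleaseYear, TrackID --> Country, StudioID we have {Genre, ReleaseYear, TrackID}⁺ = {Country, Genre, ReleaseYear, StudioID, TrackID}; {Genre, ReleaseYear, TrackID} is not a superkey, so BCNF fails.
Genre, ReleaseYear, TrackID --> Country, StudioID determines the non-prime attribute {Country} from a non-superkey — 3NF is violated.
Since {LabelID} ⊂ {Genre, LabelID} and {LabelID}⁺ ⊇ {ReleaseYear, TrackID} with {ReleaseYear, TrackID} non-prime, there is a partial dependency; 2NF fails.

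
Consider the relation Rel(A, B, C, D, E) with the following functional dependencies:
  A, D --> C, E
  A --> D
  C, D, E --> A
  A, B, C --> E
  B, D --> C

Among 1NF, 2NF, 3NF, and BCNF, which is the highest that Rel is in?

Candidate keys: {A, B}, {B, D, E}. Prime attributes: {A, B, D, E}.
A, D --> C, E: {A, D}⁺ = {A, C, D, E}, which is not all of the attributes, so the left side is not a superkey — BCNF is violated.
A, D --> C, E has non-prime {C} on the right and a non-superkey on the left, so 3NF fails.
Since {A} ⊂ {A, B} and {A}⁺ ⊇ {C} with {C} non-prime, there is a partial dependency; 2NF fails.

1NF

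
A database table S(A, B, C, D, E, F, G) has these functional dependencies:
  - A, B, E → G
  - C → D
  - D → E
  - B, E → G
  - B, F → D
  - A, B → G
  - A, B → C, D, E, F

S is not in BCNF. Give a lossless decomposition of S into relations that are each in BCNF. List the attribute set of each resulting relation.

Candidate key of the original relation: {A, B}.
Within {A, B, C, D, E, F, G}: {C}⁺ ∩ {A, B, C, D, E, F, G} = {C, D, E}, not the whole set, so C → D, E violates BCNF; decompose into {C, D, E} and {A, B, C, F, G}.
Within {C, D, E}: {D}⁺ ∩ {C, D, E} = {D, E}, not the whole set, so D → E violates BCNF; decompose into {D, E} and {C, D}.
{D, E}: every determinant is a superkey — BCNF.
{C, D}: every determinant is a superkey — BCNF.
Within {A, B, C, F, G}: {B, F}⁺ ∩ {A, B, C, F, G} = {B, F, G}, not the whole set, so B, F → G violates BCNF; decompose into {B, F, G} and {A, B, C, F}.
{B, F, G}: every determinant is a superkey — BCNF.
{A, B, C, F}: every determinant is a superkey — BCNF.

{A, B, C, F}; {B, F, G}; {C, D}; {D, E}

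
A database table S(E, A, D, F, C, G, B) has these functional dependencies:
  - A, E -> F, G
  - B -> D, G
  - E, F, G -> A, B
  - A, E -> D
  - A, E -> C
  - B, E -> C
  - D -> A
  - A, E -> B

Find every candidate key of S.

No FD produces {E}, so it must be in every candidate key.
{A, E} is a candidate key since {A, E}⁺ = {A, B, C, D, E, F, G} covers every attribute.
{B, E} is a candidate key since {B, E}⁺ = {A, B, C, D, E, F, G} covers every attribute.
{D, E} is a candidate key since {D, E}⁺ = {A, B, C, D, E, F, G} covers every attribute.
{E, F, G} is a candidate key since {E, F, G}⁺ = {A, B, C, D, E, F, G} covers every attribute.
These are minimal and exhaustive — every other superkey contains one of them.

{A, E}, {B, E}, {D, E}, {E, F, G}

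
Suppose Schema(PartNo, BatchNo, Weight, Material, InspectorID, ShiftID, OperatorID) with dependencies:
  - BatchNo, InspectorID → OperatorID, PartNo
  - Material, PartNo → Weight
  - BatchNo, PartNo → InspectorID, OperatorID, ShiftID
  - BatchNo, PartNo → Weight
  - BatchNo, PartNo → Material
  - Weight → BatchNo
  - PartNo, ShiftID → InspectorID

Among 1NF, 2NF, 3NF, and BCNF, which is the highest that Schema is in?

Candidate keys: {BatchNo, InspectorID}, {BatchNo, PartNo}, {InspectorID, Weight}, {Material, PartNo}, {PartNo, Weight}. Prime attributes: {BatchNo, InspectorID, Material, PartNo, Weight}.
For Weight → BatchNo we have {Weight}⁺ = {BatchNo, Weight}; {Weight} is not a superkey, so BCNF fails.
Since {BatchNo} ⊆ prime attributes and every other non-superkey FD also has a prime right side, the schema is in 3NF.

3NF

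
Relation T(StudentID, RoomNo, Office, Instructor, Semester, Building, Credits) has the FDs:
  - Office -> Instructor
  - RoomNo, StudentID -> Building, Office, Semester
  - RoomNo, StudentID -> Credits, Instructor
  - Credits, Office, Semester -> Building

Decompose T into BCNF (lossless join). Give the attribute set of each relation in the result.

Candidate key of the original relation: {RoomNo, StudentID}.
{Building, Credits, Instructor, Office, RoomNo, Semester, StudentID}: {Office} determines {Instructor, Office} here but is not a superkey — split on Office -> Instructor, giving {Instructor, Office} and {Building, Credits, Office, RoomNo, Semester, StudentID}.
{Instructor, Office}: every determinant is a superkey — BCNF.
{Building, Credits, Office, RoomNo, Semester, StudentID}: {Credits, Office, Semester} determines {Building, Credits, Office, Semester} here but is not a superkey — split on Credits, Office, Semester -> Building, giving {Building, Credits, Office, Semester} and {Credits, Office, RoomNo, Semester, StudentID}.
{Building, Credits, Office, Semester}: every determinant is a superkey — BCNF.
{Credits, Office, RoomNo, Semester, StudentID}: every determinant is a superkey — BCNF.

{Building, Credits, Office, Semester}; {Credits, Office, RoomNo, Semester, StudentID}; {Instructor, Office}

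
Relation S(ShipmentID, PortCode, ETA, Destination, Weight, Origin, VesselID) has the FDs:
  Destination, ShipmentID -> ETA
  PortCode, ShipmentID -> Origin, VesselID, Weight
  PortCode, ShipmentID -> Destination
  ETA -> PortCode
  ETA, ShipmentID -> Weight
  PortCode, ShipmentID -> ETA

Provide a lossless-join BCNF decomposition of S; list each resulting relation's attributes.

Candidate keys of the original relation: {Destination, ShipmentID}, {ETA, ShipmentID}, {PortCode, ShipmentID}.
Within {Destination, ETA, Origin, PortCode, ShipmentID, VesselID, Weight}: {ETA}⁺ ∩ {Destination, ETA, Origin, PortCode, ShipmentID, VesselID, Weight} = {ETA, PortCode}, not the whole set, so ETA -> PortCode violates BCNF; decompose into {ETA, PortCode} and {Destination, ETA, Origin, ShipmentID, VesselID, Weight}.
{ETA, PortCode} has no BCNF violation.
{Destination, ETA, Origin, ShipmentID, VesselID, Weight} has no BCNF violation.

{Destination, ETA, Origin, ShipmentID, VesselID, Weight}; {ETA, PortCode}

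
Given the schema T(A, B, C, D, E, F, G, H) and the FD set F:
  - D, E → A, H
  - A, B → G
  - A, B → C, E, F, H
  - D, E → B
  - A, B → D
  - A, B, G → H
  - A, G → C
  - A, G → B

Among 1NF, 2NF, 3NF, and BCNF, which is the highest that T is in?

BCNF

Candidate keys: {A, B}, {A, G}, {D, E}. Prime attributes: {A, B, D, E, G}.
The left-hand side of every FD is a superkey, so BCNF is satisfied.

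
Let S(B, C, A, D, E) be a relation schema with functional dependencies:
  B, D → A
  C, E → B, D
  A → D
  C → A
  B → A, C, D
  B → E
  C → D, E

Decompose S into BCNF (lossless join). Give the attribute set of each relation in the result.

Candidate keys of the original relation: {B}, {C}.
Within {A, B, C, D, E}: {A}⁺ ∩ {A, B, C, D, E} = {A, D}, not the whole set, so A → D violates BCNF; decompose into {A, D} and {A, B, C, E}.
{A, D} has no BCNF violation.
{A, B, C, E} has no BCNF violation.

{A, B, C, E}; {A, D}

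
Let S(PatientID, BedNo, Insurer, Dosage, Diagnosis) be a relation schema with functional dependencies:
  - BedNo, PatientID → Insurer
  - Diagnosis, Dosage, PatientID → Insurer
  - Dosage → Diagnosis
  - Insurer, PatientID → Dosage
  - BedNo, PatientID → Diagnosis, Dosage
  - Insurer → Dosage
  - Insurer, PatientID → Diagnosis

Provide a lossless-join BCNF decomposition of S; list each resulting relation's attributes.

{BedNo, Dosage, PatientID}; {Diagnosis, Dosage}; {Dosage, Insurer}; {Insurer, PatientID}

Candidate key of the original relation: {BedNo, PatientID}.
In {BedNo, Diagnosis, Dosage, Insurer, PatientID}, {Diagnosis, Dosage, PatientID} is not a superkey ({Diagnosis, Dosage, PatientID}⁺ restricted to this set is {Diagnosis, Dosage, Insurer, PatientID}), so split on Diagnosis, Dosage, PatientID → Insurer into {Diagnosis, Dosage, Insurer, PatientID} and {BedNo, Diagnosis, Dosage, PatientID}.
In {Diagnosis, Dosage, Insurer, PatientID}, {Dosage} is not a superkey ({Dosage}⁺ restricted to this set is {Diagnosis, Dosage}), so split on Dosage → Diagnosis into {Diagnosis, Dosage} and {Dosage, Insurer, PatientID}.
{Diagnosis, Dosage}: every determinant is a superkey — BCNF.
In {Dosage, Insurer, PatientID}, {Insurer} is not a superkey ({Insurer}⁺ restricted to this set is {Dosage, Insurer}), so split on Insurer → Dosage into {Dosage, Insurer} and {Insurer, PatientID}.
{Dosage, Insurer}: every determinant is a superkey — BCNF.
{Insurer, PatientID}: every determinant is a superkey — BCNF.
In {BedNo, Diagnosis, Dosage, PatientID}, {Dosage} is not a superkey ({Dosage}⁺ restricted to this set is {Diagnosis, Dosage}), so split on Dosage → Diagnosis into {Diagnosis, Dosage} and {BedNo, Dosage, PatientID}.
{Diagnosis, Dosage}: every determinant is a superkey — BCNF.
{BedNo, Dosage, PatientID}: every determinant is a superkey — BCNF.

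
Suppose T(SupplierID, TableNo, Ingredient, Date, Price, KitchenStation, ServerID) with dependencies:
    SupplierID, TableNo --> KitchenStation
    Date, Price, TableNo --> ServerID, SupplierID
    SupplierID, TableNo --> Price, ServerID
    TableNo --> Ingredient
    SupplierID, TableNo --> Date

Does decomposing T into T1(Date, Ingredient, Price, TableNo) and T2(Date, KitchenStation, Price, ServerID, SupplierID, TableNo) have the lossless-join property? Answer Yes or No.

Yes

T1 ∩ T2 = {Date, Price, TableNo}; its closure under F is {Date, Ingredient, KitchenStation, Price, ServerID, SupplierID, TableNo}.
This includes all of T1, so the common attributes are a superkey of T1 — the join is lossless.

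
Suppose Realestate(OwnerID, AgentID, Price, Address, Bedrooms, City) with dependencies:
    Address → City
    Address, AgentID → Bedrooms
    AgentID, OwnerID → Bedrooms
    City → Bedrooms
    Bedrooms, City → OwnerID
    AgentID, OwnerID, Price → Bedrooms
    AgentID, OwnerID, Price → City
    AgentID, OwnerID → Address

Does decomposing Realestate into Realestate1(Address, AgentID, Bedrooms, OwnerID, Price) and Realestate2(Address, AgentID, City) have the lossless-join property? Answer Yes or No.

Yes

Common attributes: {Address, AgentID}; their closure is {Address, AgentID, Bedrooms, City, OwnerID}.
Since Realestate2 ⊆ {Address, AgentID, Bedrooms, City, OwnerID}, the intersection is a superkey of Realestate2; the decomposition is lossless.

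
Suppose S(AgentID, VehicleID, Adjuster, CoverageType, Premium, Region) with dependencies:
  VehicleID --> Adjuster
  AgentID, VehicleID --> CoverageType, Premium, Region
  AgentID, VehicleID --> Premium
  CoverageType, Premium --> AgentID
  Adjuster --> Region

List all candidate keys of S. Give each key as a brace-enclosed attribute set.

{VehicleID} never appears on the right of any FD, so every key must include it.
Closure of {AgentID, VehicleID} is {Adjuster, AgentID, CoverageType, Premium, Region, VehicleID}, the whole schema; {AgentID, VehicleID} is a candidate key.
Closure of {CoverageType, Premium, VehicleID} is {Adjuster, AgentID, CoverageType, Premium, Region, VehicleID}, the whole schema; {CoverageType, Premium, VehicleID} is a candidate key.
Any other superkey properly contains one of these, so there are no further candidate keys.

{AgentID, VehicleID}, {CoverageType, Premium, VehicleID}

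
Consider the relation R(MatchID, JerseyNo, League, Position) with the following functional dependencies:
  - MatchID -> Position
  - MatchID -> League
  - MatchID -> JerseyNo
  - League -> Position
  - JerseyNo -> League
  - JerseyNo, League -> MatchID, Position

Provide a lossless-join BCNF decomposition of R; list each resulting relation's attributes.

Candidate keys of the original relation: {JerseyNo}, {MatchID}.
In {JerseyNo, League, MatchID, Position}, {League} is not a superkey ({League}⁺ restricted to this set is {League, Position}), so split on League -> Position into {League, Position} and {JerseyNo, League, MatchID}.
{League, Position}: every determinant is a superkey — BCNF.
{JerseyNo, League, MatchID}: every determinant is a superkey — BCNF.

{JerseyNo, League, MatchID}; {League, Position}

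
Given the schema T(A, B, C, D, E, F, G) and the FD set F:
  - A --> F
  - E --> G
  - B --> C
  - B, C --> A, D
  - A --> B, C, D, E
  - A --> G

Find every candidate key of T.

Closure of {A} is {A, B, C, D, E, F, G}, the whole schema; {A} is a candidate key.
Closure of {B} is {A, B, C, D, E, F, G}, the whole schema; {B} is a candidate key.
No proper subset of any of these is a key, and no other minimal superkey exists.

{A}, {B}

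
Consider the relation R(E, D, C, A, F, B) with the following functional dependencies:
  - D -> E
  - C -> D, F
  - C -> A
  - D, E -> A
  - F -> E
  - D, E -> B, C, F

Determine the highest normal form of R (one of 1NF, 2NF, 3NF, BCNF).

Candidate keys: {C}, {D}. Prime attributes: {C, D}.
F -> E: {F}⁺ = {E, F}, which is not all of the attributes, so the left side is not a superkey — BCNF is violated.
F -> E has non-prime {E} on the right and a non-superkey on the left, so 3NF fails.
All keys have size 1, which rules out partial dependencies — 2NF is satisfied.

2NF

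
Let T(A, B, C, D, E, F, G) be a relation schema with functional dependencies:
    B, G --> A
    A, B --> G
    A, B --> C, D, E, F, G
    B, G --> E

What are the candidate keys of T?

Attributes never on any right-hand side: {B} — every candidate key must contain it.
{A, B}⁺ = {A, B, C, D, E, F, G} — all of the relation — so {A, B} is a candidate key.
{B, G}⁺ = {A, B, C, D, E, F, G} — all of the relation — so {B, G} is a candidate key.
Any other superkey properly contains one of these, so there are no further candidate keys.

{A, B}, {B, G}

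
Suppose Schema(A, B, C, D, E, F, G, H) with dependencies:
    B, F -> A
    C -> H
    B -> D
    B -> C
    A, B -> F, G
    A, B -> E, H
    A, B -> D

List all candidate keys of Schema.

{A, B}, {B, F}

Attributes never on any right-hand side: {B} — every candidate key must contain it.
Closure of {A, B} is {A, B, C, D, E, F, G, H}, the whole schema; {A, B} is a candidate key.
Closure of {B, F} is {A, B, C, D, E, F, G, H}, the whole schema; {B, F} is a candidate key.
No proper subset of any of these is a key, and no other minimal superkey exists.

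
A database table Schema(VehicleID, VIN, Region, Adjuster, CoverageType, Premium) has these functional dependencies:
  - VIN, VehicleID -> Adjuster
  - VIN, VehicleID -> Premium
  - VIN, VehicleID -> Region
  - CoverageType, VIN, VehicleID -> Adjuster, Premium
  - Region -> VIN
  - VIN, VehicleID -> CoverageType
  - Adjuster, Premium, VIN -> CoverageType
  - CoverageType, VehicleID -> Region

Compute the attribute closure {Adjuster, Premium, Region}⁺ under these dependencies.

{Adjuster, CoverageType, Premium, Region, VIN}

Start with {Adjuster, Premium, Region}.
Region -> VIN applies; add {VIN} → now {Adjuster, Premium, Region, VIN}.
Adjuster, Premium, VIN -> CoverageType applies; add {CoverageType} → now {Adjuster, CoverageType, Premium, Region, VIN}.
No further FD applies.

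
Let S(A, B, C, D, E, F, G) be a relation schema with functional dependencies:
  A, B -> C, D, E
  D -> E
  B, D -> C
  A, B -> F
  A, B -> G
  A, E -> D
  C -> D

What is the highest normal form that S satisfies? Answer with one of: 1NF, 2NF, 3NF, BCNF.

Candidate key: {A, B}. Prime attributes: {A, B}.
D -> E breaks BCNF: {D}⁺ = {D, E}, so {D} is not a superkey.
Because {E} is non-prime and the left side of D -> E is not a superkey, the relation is not in 3NF.
No non-prime attribute depends on a proper subset of any candidate key, so 2NF holds.

2NF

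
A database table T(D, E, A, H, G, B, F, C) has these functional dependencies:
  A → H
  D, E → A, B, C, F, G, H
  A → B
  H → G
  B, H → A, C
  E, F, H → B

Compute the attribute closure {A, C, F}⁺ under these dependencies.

{A, B, C, F, G, H}

Start with {A, C, F}.
A → H applies; add {H} → now {A, C, F, H}.
A → B applies; add {B} → now {A, B, C, F, H}.
H → G applies; add {G} → now {A, B, C, F, G, H}.
No further FD applies.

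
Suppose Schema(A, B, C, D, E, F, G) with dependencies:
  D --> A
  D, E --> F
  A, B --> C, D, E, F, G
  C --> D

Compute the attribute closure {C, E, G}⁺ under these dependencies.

{A, C, D, E, F, G}

Start with {C, E, G}.
C --> D applies; add {D} → now {C, D, E, G}.
D --> A applies; add {A} → now {A, C, D, E, G}.
D, E --> F applies; add {F} → now {A, C, D, E, F, G}.
No further FD applies.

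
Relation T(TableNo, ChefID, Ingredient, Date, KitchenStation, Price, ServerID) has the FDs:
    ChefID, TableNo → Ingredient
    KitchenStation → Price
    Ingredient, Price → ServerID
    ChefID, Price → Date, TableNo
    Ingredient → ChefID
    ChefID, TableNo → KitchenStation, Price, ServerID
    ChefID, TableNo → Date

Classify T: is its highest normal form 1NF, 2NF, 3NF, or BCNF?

3NF

Candidate keys: {ChefID, KitchenStation}, {ChefID, Price}, {ChefID, TableNo}, {Ingredient, KitchenStation}, {Ingredient, Price}, {Ingredient, TableNo}. Prime attributes: {ChefID, Ingredient, KitchenStation, Price, TableNo}.
For KitchenStation → Price we have {KitchenStation}⁺ = {KitchenStation, Price}; {KitchenStation} is not a superkey, so BCNF fails.
Since {Price} ⊆ prime attributes and every other non-superkey FD also has a prime right side, the schema is in 3NF.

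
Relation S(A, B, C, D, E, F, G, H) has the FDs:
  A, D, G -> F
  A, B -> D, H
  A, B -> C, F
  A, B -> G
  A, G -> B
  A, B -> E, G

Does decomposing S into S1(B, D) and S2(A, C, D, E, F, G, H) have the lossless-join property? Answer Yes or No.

Common attributes: {D}; their closure is {D}.
Neither S1 nor S2 is contained in that closure, so the decomposition is lossy.

No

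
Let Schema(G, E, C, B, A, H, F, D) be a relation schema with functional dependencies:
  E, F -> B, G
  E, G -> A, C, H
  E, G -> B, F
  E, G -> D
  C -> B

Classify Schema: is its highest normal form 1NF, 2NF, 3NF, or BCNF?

2NF

Candidate keys: {E, F}, {E, G}. Prime attributes: {E, F, G}.
For C -> B we have {C}⁺ = {B, C}; {C} is not a superkey, so BCNF fails.
C -> B determines the non-prime attribute {B} from a non-superkey — 3NF is violated.
No proper subset of a key has a non-prime attribute in its closure, so there is no partial dependency; 2NF holds.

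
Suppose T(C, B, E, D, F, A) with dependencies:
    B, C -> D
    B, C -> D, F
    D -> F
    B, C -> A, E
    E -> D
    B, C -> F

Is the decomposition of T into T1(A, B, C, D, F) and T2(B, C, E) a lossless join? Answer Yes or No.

The shared attributes are {B, C} and {B, C}⁺ = {A, B, C, D, E, F}.
This includes all of T1, so the common attributes are a superkey of T1 — the join is lossless.

Yes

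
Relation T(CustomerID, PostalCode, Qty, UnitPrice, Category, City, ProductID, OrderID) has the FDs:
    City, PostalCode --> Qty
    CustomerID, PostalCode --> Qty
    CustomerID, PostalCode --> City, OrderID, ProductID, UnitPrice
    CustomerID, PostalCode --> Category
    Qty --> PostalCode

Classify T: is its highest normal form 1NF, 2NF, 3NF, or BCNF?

Candidate keys: {CustomerID, PostalCode}, {CustomerID, Qty}. Prime attributes: {CustomerID, PostalCode, Qty}.
City, PostalCode --> Qty: {City, PostalCode}⁺ = {City, PostalCode, Qty}, which is not all of the attributes, so the left side is not a superkey — BCNF is violated.
Since {Qty} ⊆ prime attributes and every other non-superkey FD also has a prime right side, the schema is in 3NF.

3NF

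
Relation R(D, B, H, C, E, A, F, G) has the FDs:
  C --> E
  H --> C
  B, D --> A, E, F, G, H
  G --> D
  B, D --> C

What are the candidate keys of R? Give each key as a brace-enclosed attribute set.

{B, D}, {B, G}

No FD produces {B}, so it must be in every candidate key.
{B, D}⁺ = {A, B, C, D, E, F, G, H} — all of the relation — so {B, D} is a candidate key.
{B, G}⁺ = {A, B, C, D, E, F, G, H} — all of the relation — so {B, G} is a candidate key.
These are minimal and exhaustive — every other superkey contains one of them.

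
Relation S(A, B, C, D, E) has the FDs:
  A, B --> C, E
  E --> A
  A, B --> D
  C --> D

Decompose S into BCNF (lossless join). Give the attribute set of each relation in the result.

{A, E}; {B, C, E}; {C, D}

Candidate keys of the original relation: {A, B}, {B, E}.
{A, B, C, D, E}: {E} determines {A, E} here but is not a superkey — split on E --> A, giving {A, E} and {B, C, D, E}.
{A, E} has no BCNF violation.
{B, C, D, E}: {C} determines {C, D} here but is not a superkey — split on C --> D, giving {C, D} and {B, C, E}.
{C, D} has no BCNF violation.
{B, C, E} has no BCNF violation.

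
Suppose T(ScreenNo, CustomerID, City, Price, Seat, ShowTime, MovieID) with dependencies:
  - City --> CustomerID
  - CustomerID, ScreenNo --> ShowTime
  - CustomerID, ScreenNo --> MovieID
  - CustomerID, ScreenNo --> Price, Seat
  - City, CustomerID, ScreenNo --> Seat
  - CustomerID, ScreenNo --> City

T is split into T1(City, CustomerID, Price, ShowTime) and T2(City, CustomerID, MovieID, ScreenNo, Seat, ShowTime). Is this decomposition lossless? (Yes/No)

The shared attributes are {City, CustomerID, ShowTime} and {City, CustomerID, ShowTime}⁺ = {City, CustomerID, ShowTime}.
T1 ⊄ {City, CustomerID, ShowTime} and T2 ⊄ {City, CustomerID, ShowTime}, so the split is lossy.

No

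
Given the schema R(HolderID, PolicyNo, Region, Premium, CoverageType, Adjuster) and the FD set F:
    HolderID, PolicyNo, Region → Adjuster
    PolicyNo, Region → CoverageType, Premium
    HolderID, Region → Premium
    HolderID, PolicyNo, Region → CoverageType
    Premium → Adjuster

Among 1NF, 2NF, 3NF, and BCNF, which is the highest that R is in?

Candidate key: {HolderID, PolicyNo, Region}. Prime attributes: {HolderID, PolicyNo, Region}.
PolicyNo, Region → CoverageType, Premium breaks BCNF: {PolicyNo, Region}⁺ = {Adjuster, CoverageType, PolicyNo, Premium, Region}, so {PolicyNo, Region} is not a superkey.
Because {CoverageType, Premium} are non-prime and the left side of PolicyNo, Region → CoverageType, Premium is not a superkey, the relation is not in 3NF.
{HolderID, Region} is a proper subset of the key {HolderID, PolicyNo, Region}, and {HolderID, Region}⁺ contains the non-prime attributes {Adjuster, Premium} — a partial dependency, so 2NF is violated.

1NF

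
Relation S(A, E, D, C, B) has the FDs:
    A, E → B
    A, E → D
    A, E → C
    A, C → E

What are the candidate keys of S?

{A, C}, {A, E}

{A} never appears on the right of any FD, so every key must include it.
Closure of {A, C} is {A, B, C, D, E}, the whole schema; {A, C} is a candidate key.
Closure of {A, E} is {A, B, C, D, E}, the whole schema; {A, E} is a candidate key.
Any other superkey properly contains one of these, so there are no further candidate keys.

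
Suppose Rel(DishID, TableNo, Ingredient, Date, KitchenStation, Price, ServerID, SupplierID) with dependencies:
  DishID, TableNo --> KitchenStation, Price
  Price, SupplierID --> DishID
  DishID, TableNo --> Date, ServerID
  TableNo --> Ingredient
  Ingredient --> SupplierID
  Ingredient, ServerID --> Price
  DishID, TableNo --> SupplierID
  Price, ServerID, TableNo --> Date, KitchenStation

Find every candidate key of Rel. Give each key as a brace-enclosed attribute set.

{DishID, TableNo}, {Price, TableNo}, {ServerID, TableNo}

{TableNo} never appears on the right of any FD, so every key must include it.
{DishID, TableNo}⁺ = {Date, DishID, Ingredient, KitchenStation, Price, ServerID, SupplierID, TableNo} — all of the relation — so {DishID, TableNo} is a candidate key.
{Price, TableNo}⁺ = {Date, DishID, Ingredient, KitchenStation, Price, ServerID, SupplierID, TableNo} — all of the relation — so {Price, TableNo} is a candidate key.
{ServerID, TableNo}⁺ = {Date, DishID, Ingredient, KitchenStation, Price, ServerID, SupplierID, TableNo} — all of the relation — so {ServerID, TableNo} is a candidate key.
Any other superkey properly contains one of these, so there are no further candidate keys.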